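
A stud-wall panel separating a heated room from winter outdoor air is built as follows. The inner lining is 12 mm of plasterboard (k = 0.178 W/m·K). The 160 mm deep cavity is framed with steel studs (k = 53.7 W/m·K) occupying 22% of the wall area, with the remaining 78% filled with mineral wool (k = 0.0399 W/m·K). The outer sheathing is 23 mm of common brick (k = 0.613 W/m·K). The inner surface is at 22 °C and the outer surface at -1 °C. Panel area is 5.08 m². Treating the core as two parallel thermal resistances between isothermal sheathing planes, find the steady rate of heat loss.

Q ≈ 986 W

Sheathing layers in series; stud and cavity paths in parallel between them.
R_inner = 0.012/(0.178×5.08) = 0.01327 K/W
R_stud  = 0.16/(53.7×0.22×5.08) = 0.002666 K/W
R_cav   = 0.16/(0.0399×0.78×5.08) = 1.012 K/W
1/R_core = 1/R_stud + 1/R_cav → R_core = 0.002659 K/W
R_outer = 0.023/(0.613×5.08) = 0.007386 K/W
R_total = 0.02332 K/W
Q = ΔT/R_total = 23/0.02332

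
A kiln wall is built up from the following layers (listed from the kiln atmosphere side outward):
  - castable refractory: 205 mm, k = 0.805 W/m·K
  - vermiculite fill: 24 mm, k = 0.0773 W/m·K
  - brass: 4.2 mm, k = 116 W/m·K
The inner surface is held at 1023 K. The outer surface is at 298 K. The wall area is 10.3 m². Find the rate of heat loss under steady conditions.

Q ≈ 13200 W

Treating each layer as a thermal resistance in series:
R_castable refractory = L/(kA) = 0.205/(0.805×10.3) = 0.02472 K/W
R_vermiculite fill = L/(kA) = 0.024/(0.0773×10.3) = 0.03014 K/W
R_brass = L/(kA) = 0.0042/(116×10.3) = 3.515×10^-6 K/W
R_total = 0.05487 K/W
Q = ΔT / R_total = 725 / 0.05487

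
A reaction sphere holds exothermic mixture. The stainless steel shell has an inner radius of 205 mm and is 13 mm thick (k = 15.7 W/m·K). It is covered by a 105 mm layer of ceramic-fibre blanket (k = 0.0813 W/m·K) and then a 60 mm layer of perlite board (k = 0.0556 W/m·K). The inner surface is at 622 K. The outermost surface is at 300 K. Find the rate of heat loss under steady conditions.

Each spherical layer contributes R = (1/r_i − 1/r_o)/(4πk):
R_stainless steel shell = (1/0.205 − 1/0.218)/(4π×15.7) = 0.001474 K/W
R_ceramic-fibre blanket = (1/0.218 − 1/0.323)/(4π×0.0813) = 1.46 K/W
R_perlite board = (1/0.323 − 1/0.383)/(4π×0.0556) = 0.6942 K/W
R_total = 2.155 K/W
Q = ΔT/R_total = 322/2.155

Q ≈ 149 W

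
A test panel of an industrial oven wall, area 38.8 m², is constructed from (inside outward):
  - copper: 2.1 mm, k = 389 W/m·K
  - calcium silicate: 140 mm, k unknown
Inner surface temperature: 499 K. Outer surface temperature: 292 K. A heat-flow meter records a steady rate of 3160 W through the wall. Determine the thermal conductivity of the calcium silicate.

Thermal resistances in series:
R_copper = L/(kA) = 0.0021/(389×38.8) = 1.391×10^-7 K/W
Sum of known resistances R_other = 1.391×10^-7 K/W
Total R = ΔT/Q = 207/3160 = 0.06551 K/W
R_calcium silicate = R_total − R_other = 0.06551 K/W
k = L/(R·A) = 0.14/(0.06551×38.8)

k ≈ 0.0551 W/(m·K)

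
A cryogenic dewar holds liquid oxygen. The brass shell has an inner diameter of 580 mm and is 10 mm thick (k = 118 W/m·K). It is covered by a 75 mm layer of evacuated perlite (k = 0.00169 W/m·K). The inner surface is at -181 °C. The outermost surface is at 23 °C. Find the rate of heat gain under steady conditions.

Radial (spherical) resistances in series:
R_brass shell = (1/0.29 − 1/0.3)/(4π×118) = 7.752×10^-5 K/W
R_evacuated perlite = (1/0.3 − 1/0.375)/(4π×0.00169) = 31.39 K/W
R_total = 31.39 K/W
Q = ΔT/R_total = 204/31.39

Q ≈ 6.5 W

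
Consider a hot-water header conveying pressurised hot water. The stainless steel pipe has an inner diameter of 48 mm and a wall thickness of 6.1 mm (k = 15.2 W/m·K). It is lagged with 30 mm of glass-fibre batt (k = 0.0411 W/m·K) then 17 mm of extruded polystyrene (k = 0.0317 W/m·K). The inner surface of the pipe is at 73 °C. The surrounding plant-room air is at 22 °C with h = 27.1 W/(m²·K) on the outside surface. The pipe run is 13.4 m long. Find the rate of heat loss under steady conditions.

Q ≈ 171 W

Per-layer cylindrical resistances, series-summed:
R_stainless steel pipe wall = ln(30.1/24)/(2π×15.2×13.4) = 1.77×10^-4 K/W
R_glass-fibre batt = ln(60.1/30.1)/(2π×0.0411×13.4) = 0.1998 K/W
R_extruded polystyrene = ln(77.1/60.1)/(2π×0.0317×13.4) = 0.09333 K/W
R_outer film = 1/(h_o·2πr_oL) = 1/(27.1×2π×0.0771×13.4) = 0.005684 K/W
R_total = 0.299 K/W
Q = ΔT/R_total = 51/0.299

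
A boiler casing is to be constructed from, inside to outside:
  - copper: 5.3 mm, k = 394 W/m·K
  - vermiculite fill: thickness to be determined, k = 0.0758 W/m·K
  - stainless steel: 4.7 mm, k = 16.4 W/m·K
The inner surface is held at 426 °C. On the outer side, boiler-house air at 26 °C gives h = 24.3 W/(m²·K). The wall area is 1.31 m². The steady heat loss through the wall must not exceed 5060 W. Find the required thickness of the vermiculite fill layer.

L ≈ 4.71 mm

Series thermal resistances:
R_copper = L/(kA) = 0.0053/(394×1.31) = 1.027×10^-5 K/W
R_stainless steel = L/(kA) = 0.0047/(16.4×1.31) = 2.188×10^-4 K/W
R_outer film = 1/(h_o·A) = 1/(24.3×1.31) = 0.03141 K/W
Sum of the known resistances R_other = 0.03164 K/W
Required total resistance R_tot = ΔT/Q_allow = 400/5060 = 0.07905 K/W
R_vermiculite fill = R_tot − R_other = 0.04741 K/W
L = R·k·A = 0.04741×0.0758×1.31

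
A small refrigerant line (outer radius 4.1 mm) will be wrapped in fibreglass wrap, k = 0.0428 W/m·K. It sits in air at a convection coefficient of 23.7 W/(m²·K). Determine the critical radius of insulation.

r_cr ≈ 1.81 mm

For a cylinder r_cr = k/h = 0.0428/23.7
r_cr = 1.81 mm; since the bare radius (4.1 mm) is above r_cr, any added insulation will reduce heat loss.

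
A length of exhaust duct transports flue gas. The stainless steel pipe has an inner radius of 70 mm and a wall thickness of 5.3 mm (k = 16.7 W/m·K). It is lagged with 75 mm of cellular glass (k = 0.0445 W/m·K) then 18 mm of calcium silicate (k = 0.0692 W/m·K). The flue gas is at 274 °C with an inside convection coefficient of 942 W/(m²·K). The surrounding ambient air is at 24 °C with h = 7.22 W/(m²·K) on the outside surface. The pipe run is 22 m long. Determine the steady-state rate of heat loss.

Per-layer cylindrical resistances, series-summed:
R_inner film = 1/(h_i·2πr₁L) = 1/(942×2π×0.07×22) = 1.097×10^-4 K/W
R_stainless steel pipe wall = ln(75.3/70)/(2π×16.7×22) = 3.162×10^-5 K/W
R_cellular glass = ln(150.3/75.3)/(2π×0.0445×22) = 0.1124 K/W
R_calcium silicate = ln(168.3/150.3)/(2π×0.0692×22) = 0.01183 K/W
R_outer film = 1/(h_o·2πr_oL) = 1/(7.22×2π×0.1683×22) = 0.005954 K/W
R_total = 0.1303 K/W
Q = ΔT/R_total = 250/0.1303

Q ≈ 1920 W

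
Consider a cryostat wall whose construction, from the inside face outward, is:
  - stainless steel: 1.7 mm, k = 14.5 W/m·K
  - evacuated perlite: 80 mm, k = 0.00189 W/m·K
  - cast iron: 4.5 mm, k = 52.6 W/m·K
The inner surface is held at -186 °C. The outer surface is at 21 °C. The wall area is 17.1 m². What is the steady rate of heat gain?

Using the resistance-network approach (series):
R_stainless steel = L/(kA) = 0.0017/(14.5×17.1) = 6.856×10^-6 K/W
R_evacuated perlite = L/(kA) = 0.08/(0.00189×17.1) = 2.475 K/W
R_cast iron = L/(kA) = 0.0045/(52.6×17.1) = 5.003×10^-6 K/W
R_total = 2.475 K/W
Q = ΔT / R_total = 207 / 2.475

Q ≈ 83.6 W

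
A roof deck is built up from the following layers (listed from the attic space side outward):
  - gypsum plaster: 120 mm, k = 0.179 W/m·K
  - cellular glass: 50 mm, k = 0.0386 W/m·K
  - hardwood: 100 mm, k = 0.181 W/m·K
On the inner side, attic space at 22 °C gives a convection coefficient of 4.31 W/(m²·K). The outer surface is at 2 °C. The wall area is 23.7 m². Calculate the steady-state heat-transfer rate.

Q ≈ 172 W

Model the wall as resistances in series:
R_inner film = 1/(h_i·A) = 1/(4.31×23.7) = 0.00979 K/W
R_gypsum plaster = L/(kA) = 0.12/(0.179×23.7) = 0.02829 K/W
R_cellular glass = L/(kA) = 0.05/(0.0386×23.7) = 0.05466 K/W
R_hardwood = L/(kA) = 0.1/(0.181×23.7) = 0.02331 K/W
R_total = 0.116 K/W
Q = ΔT / R_total = 20 / 0.116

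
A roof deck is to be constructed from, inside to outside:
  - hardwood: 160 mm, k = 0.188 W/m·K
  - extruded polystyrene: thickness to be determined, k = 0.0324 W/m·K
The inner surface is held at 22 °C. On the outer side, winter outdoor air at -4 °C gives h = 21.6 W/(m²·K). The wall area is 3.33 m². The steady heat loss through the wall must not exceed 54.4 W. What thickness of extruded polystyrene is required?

Thermal resistances in series:
R_hardwood = L/(kA) = 0.16/(0.188×3.33) = 0.2556 K/W
R_outer film = 1/(h_o·A) = 1/(21.6×3.33) = 0.0139 K/W
Sum of the known resistances R_other = 0.2695 K/W
Required total resistance R_tot = ΔT/Q_allow = 26/54.4 = 0.4779 K/W
R_extruded polystyrene = R_tot − R_other = 0.2085 K/W
L = R·k·A = 0.2085×0.0324×3.33

L ≈ 22.5 mm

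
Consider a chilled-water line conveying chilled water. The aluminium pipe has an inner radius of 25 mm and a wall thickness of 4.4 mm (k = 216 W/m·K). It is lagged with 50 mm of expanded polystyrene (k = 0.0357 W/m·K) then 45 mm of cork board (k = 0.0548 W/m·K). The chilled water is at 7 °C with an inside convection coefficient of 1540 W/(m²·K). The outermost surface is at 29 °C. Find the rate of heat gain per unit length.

q′ ≈ 3.83 W/m

Cylindrical conduction, so R = ln(r₂/r₁)/(2πkL) per layer, in series:
R_inner film = 1/(h_i·2πr₁L) = 1/(1540×2π×0.025×1) = 0.004134 K/W
R_aluminium pipe wall = ln(29.4/25)/(2π×216×1) = 1.195×10^-4 K/W
R_expanded polystyrene = ln(79.4/29.4)/(2π×0.0357×1) = 4.429 K/W
R_cork board = ln(124.4/79.4)/(2π×0.0548×1) = 1.304 K/W
R_total = 5.737 K/W
Q = ΔT/R_total = 22/5.737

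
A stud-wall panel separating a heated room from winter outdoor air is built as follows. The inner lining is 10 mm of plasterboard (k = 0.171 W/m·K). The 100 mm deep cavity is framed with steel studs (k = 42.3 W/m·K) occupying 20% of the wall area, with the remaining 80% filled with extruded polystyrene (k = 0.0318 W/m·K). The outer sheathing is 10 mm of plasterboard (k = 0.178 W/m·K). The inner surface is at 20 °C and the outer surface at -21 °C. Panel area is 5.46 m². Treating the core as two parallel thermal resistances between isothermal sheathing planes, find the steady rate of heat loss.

Q ≈ 1770 W

Sheathing layers in series; stud and cavity paths in parallel between them.
R_inner = 0.01/(0.171×5.46) = 0.01071 K/W
R_stud  = 0.1/(42.3×0.2×5.46) = 0.002165 K/W
R_cav   = 0.1/(0.0318×0.8×5.46) = 0.7199 K/W
1/R_core = 1/R_stud + 1/R_cav → R_core = 0.002158 K/W
R_outer = 0.01/(0.178×5.46) = 0.01029 K/W
R_total = 0.02316 K/W
Q = ΔT/R_total = 41/0.02316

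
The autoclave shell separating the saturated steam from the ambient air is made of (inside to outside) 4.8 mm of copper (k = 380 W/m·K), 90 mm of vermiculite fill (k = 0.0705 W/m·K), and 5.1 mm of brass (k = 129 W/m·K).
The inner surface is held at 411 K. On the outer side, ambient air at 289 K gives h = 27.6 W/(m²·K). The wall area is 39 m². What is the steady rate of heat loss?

Thermal resistances in series:
R_copper = L/(kA) = 0.0048/(380×39) = 3.239×10^-7 K/W
R_vermiculite fill = L/(kA) = 0.09/(0.0705×39) = 0.03273 K/W
R_brass = L/(kA) = 0.0051/(129×39) = 1.014×10^-6 K/W
R_outer film = 1/(h_o·A) = 1/(27.6×39) = 9.29×10^-4 K/W
R_total = 0.03366 K/W
Q = ΔT / R_total = 122 / 0.03366

Q ≈ 3620 W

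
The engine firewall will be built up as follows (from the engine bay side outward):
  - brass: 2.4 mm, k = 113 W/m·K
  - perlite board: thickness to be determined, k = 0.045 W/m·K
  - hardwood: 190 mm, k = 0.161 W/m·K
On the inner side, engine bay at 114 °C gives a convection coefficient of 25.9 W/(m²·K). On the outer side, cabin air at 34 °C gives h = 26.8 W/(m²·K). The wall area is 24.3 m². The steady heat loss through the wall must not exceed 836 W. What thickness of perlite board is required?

L ≈ 48.1 mm

Treating each layer as a thermal resistance in series:
R_inner film = 1/(h_i·A) = 1/(25.9×24.3) = 0.001589 K/W
R_brass = L/(kA) = 0.0024/(113×24.3) = 8.74×10^-7 K/W
R_hardwood = L/(kA) = 0.19/(0.161×24.3) = 0.04856 K/W
R_outer film = 1/(h_o·A) = 1/(26.8×24.3) = 0.001536 K/W
Sum of the known resistances R_other = 0.05169 K/W
Required total resistance R_tot = ΔT/Q_allow = 80/836 = 0.09569 K/W
R_perlite board = R_tot − R_other = 0.044 K/W
L = R·k·A = 0.044×0.045×24.3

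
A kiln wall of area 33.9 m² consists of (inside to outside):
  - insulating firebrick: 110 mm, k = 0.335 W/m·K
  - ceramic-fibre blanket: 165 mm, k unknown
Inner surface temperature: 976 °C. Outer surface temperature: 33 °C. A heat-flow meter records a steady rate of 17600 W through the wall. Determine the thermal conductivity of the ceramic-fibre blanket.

Using the resistance-network approach (series):
R_insulating firebrick = L/(kA) = 0.11/(0.335×33.9) = 0.009686 K/W
Sum of known resistances R_other = 0.009686 K/W
Total R = ΔT/Q = 943/17600 = 0.05358 K/W
R_ceramic-fibre blanket = R_total − R_other = 0.04389 K/W
k = L/(R·A) = 0.165/(0.04389×33.9)

k ≈ 0.111 W/(m·K)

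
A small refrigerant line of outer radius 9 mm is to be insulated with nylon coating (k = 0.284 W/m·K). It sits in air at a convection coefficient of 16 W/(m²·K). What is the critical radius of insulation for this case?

For a cylinder r_cr = k/h = 0.284/16
r_cr = 17.8 mm; since the bare radius (9 mm) is below r_cr, adding a thin layer of insulation will *increase* heat loss.

r_cr ≈ 17.8 mm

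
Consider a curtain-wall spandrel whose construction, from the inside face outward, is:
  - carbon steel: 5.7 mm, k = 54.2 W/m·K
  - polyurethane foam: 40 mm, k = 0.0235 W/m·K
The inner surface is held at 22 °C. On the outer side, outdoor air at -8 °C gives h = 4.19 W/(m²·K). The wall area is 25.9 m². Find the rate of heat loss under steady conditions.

Q ≈ 400 W

Thermal resistances in series:
R_carbon steel = L/(kA) = 0.0057/(54.2×25.9) = 4.06×10^-6 K/W
R_polyurethane foam = L/(kA) = 0.04/(0.0235×25.9) = 0.06572 K/W
R_outer film = 1/(h_o·A) = 1/(4.19×25.9) = 0.009215 K/W
R_total = 0.07494 K/W
Q = ΔT / R_total = 30 / 0.07494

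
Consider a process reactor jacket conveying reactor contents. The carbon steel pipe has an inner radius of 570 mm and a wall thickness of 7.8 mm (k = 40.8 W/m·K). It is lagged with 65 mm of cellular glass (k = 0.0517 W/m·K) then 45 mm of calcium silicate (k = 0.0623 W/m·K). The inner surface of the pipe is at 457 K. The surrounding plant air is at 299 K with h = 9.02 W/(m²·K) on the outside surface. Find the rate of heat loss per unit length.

Treating each annulus and film as a series resistance:
R_carbon steel pipe wall = ln(577.8/570)/(2π×40.8×1) = 5.302×10^-5 K/W
R_cellular glass = ln(642.8/577.8)/(2π×0.0517×1) = 0.3282 K/W
R_calcium silicate = ln(687.8/642.8)/(2π×0.0623×1) = 0.1729 K/W
R_outer film = 1/(h_o·2πr_oL) = 1/(9.02×2π×0.6878×1) = 0.02565 K/W
R_total = 0.5267 K/W
Q = ΔT/R_total = 158/0.5267

q′ ≈ 300 W/m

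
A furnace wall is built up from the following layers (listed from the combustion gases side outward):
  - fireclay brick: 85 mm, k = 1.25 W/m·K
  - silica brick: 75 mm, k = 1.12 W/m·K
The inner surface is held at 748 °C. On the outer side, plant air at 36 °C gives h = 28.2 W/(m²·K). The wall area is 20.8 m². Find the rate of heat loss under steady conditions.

Treating each layer as a thermal resistance in series:
R_fireclay brick = L/(kA) = 0.085/(1.25×20.8) = 0.003269 K/W
R_silica brick = L/(kA) = 0.075/(1.12×20.8) = 0.003219 K/W
R_outer film = 1/(h_o·A) = 1/(28.2×20.8) = 0.001705 K/W
R_total = 0.008194 K/W
Q = ΔT / R_total = 712 / 0.008194

Q ≈ 86900 W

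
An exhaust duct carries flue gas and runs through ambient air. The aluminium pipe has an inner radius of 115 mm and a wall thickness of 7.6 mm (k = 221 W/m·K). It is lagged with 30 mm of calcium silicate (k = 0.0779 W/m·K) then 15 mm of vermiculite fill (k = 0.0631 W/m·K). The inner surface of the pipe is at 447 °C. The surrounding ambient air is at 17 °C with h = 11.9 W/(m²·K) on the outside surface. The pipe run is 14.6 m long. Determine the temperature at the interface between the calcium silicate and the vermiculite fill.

T ≈ 195 °C

For a radial system each layer contributes R = ln(r_out/r_in)/(2πkL); films add R = 1/(hA).
R_aluminium pipe wall = ln(122.6/115)/(2π×221×14.6) = 3.157×10^-6 K/W
R_calcium silicate = ln(152.6/122.6)/(2π×0.0779×14.6) = 0.03063 K/W
R_vermiculite fill = ln(167.6/152.6)/(2π×0.0631×14.6) = 0.0162 K/W
R_outer film = 1/(h_o·2πr_oL) = 1/(11.9×2π×0.1676×14.6) = 0.005466 K/W
R_total = 0.0523 K/W
Q = ΔT/R_total = 430/0.0523
Q = 8220 W
T_interface = T_inner − Q·ΣR(inner→interface) = 447 − 8220×0.03063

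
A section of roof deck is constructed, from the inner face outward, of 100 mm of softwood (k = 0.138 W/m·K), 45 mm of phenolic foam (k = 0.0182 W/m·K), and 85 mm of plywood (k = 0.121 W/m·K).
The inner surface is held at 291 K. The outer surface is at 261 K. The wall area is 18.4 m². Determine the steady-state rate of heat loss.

Q ≈ 142 W

Model the wall as resistances in series:
R_softwood = L/(kA) = 0.1/(0.138×18.4) = 0.03938 K/W
R_phenolic foam = L/(kA) = 0.045/(0.0182×18.4) = 0.1344 K/W
R_plywood = L/(kA) = 0.085/(0.121×18.4) = 0.03818 K/W
R_total = 0.2119 K/W
Q = ΔT / R_total = 30 / 0.2119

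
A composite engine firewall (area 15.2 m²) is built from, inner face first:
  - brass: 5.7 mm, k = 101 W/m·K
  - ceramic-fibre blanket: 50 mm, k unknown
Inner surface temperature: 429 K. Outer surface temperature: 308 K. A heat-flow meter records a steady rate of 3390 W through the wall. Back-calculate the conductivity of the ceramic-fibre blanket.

k ≈ 0.0922 W/(m·K)

Thermal resistances in series:
R_brass = L/(kA) = 0.0057/(101×15.2) = 3.713×10^-6 K/W
Sum of known resistances R_other = 3.713×10^-6 K/W
Total R = ΔT/Q = 121/3390 = 0.03569 K/W
R_ceramic-fibre blanket = R_total − R_other = 0.03569 K/W
k = L/(R·A) = 0.05/(0.03569×15.2)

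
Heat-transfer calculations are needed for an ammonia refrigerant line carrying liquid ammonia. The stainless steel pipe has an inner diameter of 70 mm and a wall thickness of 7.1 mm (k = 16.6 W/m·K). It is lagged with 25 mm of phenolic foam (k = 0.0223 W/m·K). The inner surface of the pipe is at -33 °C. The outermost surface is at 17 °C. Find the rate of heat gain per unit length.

q′ ≈ 15 W/m

Cylindrical conduction, so R = ln(r₂/r₁)/(2πkL) per layer, in series:
R_stainless steel pipe wall = ln(42.1/35)/(2π×16.6×1) = 0.001771 K/W
R_phenolic foam = ln(67.1/42.1)/(2π×0.0223×1) = 3.327 K/W
R_total = 3.329 K/W
Q = ΔT/R_total = 50/3.329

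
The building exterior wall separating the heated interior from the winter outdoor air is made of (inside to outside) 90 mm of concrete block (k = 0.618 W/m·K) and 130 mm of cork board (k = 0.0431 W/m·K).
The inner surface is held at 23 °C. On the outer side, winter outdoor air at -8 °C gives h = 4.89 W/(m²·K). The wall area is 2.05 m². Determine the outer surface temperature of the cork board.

Using the resistance-network approach (series):
R_concrete block = L/(kA) = 0.09/(0.618×2.05) = 0.07104 K/W
R_cork board = L/(kA) = 0.13/(0.0431×2.05) = 1.471 K/W
R_outer film = 1/(h_o·A) = 1/(4.89×2.05) = 0.09976 K/W
R_total = 1.642 K/W;  Q = ΔT/R_total = 31/1.642 = 18.88 W
T_interface = T_inner − Q·ΣR(inner→interface) = 23 − 18.9×1.542

T ≈ -6.12 °C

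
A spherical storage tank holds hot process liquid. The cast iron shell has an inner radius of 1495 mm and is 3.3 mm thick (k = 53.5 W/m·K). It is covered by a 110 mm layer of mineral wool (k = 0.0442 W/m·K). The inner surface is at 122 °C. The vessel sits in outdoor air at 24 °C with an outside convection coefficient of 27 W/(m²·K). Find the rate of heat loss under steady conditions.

Q ≈ 1180 W

For a spherical shell R = (1/r₁ − 1/r₂)/(4πk); film R = 1/(h·4πr²). In series:
R_cast iron shell = (1/1.495 − 1/1.4983)/(4π×53.5) = 2.191×10^-6 K/W
R_mineral wool = (1/1.4983 − 1/1.6083)/(4π×0.0442) = 0.08219 K/W
R_outer film = 1/(h·4πr_o²) = 1/(27×4π×1.6083²) = 0.001139 K/W
R_total = 0.08333 K/W
Q = ΔT/R_total = 98/0.08333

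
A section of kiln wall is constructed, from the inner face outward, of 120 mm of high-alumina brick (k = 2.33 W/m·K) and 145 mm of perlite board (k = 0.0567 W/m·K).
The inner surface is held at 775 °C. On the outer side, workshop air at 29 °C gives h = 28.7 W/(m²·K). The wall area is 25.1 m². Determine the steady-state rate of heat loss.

Using the resistance-network approach (series):
R_high-alumina brick = L/(kA) = 0.12/(2.33×25.1) = 0.002052 K/W
R_perlite board = L/(kA) = 0.145/(0.0567×25.1) = 0.1019 K/W
R_outer film = 1/(h_o·A) = 1/(28.7×25.1) = 0.001388 K/W
R_total = 0.1053 K/W
Q = ΔT / R_total = 746 / 0.1053

Q ≈ 7080 W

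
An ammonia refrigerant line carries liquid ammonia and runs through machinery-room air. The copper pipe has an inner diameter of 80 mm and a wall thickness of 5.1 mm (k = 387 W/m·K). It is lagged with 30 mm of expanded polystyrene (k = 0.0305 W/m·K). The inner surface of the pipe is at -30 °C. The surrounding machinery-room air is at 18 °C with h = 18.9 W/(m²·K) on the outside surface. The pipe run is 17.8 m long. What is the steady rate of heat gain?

Q ≈ 308 W

Treating each annulus and film as a series resistance:
R_copper pipe wall = ln(45.1/40)/(2π×387×17.8) = 2.773×10^-6 K/W
R_expanded polystyrene = ln(75.1/45.1)/(2π×0.0305×17.8) = 0.1495 K/W
R_outer film = 1/(h_o·2πr_oL) = 1/(18.9×2π×0.0751×17.8) = 0.006299 K/W
R_total = 0.1558 K/W
Q = ΔT/R_total = 48/0.1558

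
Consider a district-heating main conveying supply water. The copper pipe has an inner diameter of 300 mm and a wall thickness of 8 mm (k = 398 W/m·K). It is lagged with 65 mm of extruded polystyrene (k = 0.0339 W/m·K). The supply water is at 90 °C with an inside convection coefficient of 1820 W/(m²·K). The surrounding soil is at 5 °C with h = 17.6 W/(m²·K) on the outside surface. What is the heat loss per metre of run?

q′ ≈ 51.2 W/m

For a radial system each layer contributes R = ln(r_out/r_in)/(2πkL); films add R = 1/(hA).
R_inner film = 1/(h_i·2πr₁L) = 1/(1820×2π×0.15×1) = 5.83×10^-4 K/W
R_copper pipe wall = ln(158/150)/(2π×398×1) = 2.078×10^-5 K/W
R_extruded polystyrene = ln(223/158)/(2π×0.0339×1) = 1.618 K/W
R_outer film = 1/(h_o·2πr_oL) = 1/(17.6×2π×0.223×1) = 0.04055 K/W
R_total = 1.659 K/W
Q = ΔT/R_total = 85/1.659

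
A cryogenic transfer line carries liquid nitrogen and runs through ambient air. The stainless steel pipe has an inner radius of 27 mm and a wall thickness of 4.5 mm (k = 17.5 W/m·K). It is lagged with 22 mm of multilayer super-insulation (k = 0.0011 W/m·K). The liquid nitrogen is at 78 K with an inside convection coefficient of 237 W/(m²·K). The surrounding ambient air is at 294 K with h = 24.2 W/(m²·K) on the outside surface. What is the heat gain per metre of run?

q′ ≈ 2.81 W/m

Cylindrical conduction, so R = ln(r₂/r₁)/(2πkL) per layer, in series:
R_inner film = 1/(h_i·2πr₁L) = 1/(237×2π×0.027×1) = 0.02487 K/W
R_stainless steel pipe wall = ln(31.5/27)/(2π×17.5×1) = 0.001402 K/W
R_multilayer super-insulation = ln(53.5/31.5)/(2π×0.0011×1) = 76.64 K/W
R_outer film = 1/(h_o·2πr_oL) = 1/(24.2×2π×0.0535×1) = 0.1229 K/W
R_total = 76.79 K/W
Q = ΔT/R_total = 216/76.79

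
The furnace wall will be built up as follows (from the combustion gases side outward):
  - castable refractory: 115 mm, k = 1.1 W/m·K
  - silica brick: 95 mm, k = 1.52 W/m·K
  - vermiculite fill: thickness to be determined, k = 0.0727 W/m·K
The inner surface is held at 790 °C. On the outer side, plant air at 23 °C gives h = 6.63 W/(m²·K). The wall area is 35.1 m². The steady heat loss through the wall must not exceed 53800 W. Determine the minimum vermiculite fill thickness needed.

L ≈ 13.3 mm

Treating each layer as a thermal resistance in series:
R_castable refractory = L/(kA) = 0.115/(1.1×35.1) = 0.002979 K/W
R_silica brick = L/(kA) = 0.095/(1.52×35.1) = 0.001781 K/W
R_outer film = 1/(h_o·A) = 1/(6.63×35.1) = 0.004297 K/W
Sum of the known resistances R_other = 0.009056 K/W
Required total resistance R_tot = ΔT/Q_allow = 767/53800 = 0.01426 K/W
R_vermiculite fill = R_tot − R_other = 0.0052 K/W
L = R·k·A = 0.0052×0.0727×35.1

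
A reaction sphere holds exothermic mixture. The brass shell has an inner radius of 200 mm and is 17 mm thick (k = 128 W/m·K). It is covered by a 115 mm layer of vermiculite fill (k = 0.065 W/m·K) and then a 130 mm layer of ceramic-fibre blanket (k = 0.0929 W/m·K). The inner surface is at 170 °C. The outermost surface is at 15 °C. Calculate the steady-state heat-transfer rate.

For a spherical shell R = (1/r₁ − 1/r₂)/(4πk); film R = 1/(h·4πr²). In series:
R_brass shell = (1/0.2 − 1/0.217)/(4π×128) = 2.435×10^-4 K/W
R_vermiculite fill = (1/0.217 − 1/0.332)/(4π×0.065) = 1.954 K/W
R_ceramic-fibre blanket = (1/0.332 − 1/0.462)/(4π×0.0929) = 0.726 K/W
R_total = 2.68 K/W
Q = ΔT/R_total = 155/2.68

Q ≈ 57.8 W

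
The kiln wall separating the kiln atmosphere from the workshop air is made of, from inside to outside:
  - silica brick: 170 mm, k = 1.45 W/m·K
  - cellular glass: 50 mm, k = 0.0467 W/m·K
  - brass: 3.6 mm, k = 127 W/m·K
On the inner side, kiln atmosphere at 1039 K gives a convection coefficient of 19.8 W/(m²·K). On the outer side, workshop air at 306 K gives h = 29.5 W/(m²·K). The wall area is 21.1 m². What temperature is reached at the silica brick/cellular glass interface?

T ≈ 942 K

Thermal resistances in series:
R_inner film = 1/(h_i·A) = 1/(19.8×21.1) = 0.002394 K/W
R_silica brick = L/(kA) = 0.17/(1.45×21.1) = 0.005556 K/W
R_cellular glass = L/(kA) = 0.05/(0.0467×21.1) = 0.05074 K/W
R_brass = L/(kA) = 0.0036/(127×21.1) = 1.343×10^-6 K/W
R_outer film = 1/(h_o·A) = 1/(29.5×21.1) = 0.001607 K/W
R_total = 0.0603 K/W;  Q = ΔT/R_total = 733/0.0603 = 12160 W
T_interface = T_inner − Q·ΣR(inner→interface) = 1039 − 12200×0.00795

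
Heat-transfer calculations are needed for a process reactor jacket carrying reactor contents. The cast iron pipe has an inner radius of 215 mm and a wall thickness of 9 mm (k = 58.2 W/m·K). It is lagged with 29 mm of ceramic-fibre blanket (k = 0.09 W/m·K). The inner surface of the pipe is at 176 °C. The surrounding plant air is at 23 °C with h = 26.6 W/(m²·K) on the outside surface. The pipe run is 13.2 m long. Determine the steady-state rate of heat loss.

Q ≈ 8450 W

Treating each annulus and film as a series resistance:
R_cast iron pipe wall = ln(224/215)/(2π×58.2×13.2) = 8.496×10^-6 K/W
R_ceramic-fibre blanket = ln(253/224)/(2π×0.09×13.2) = 0.01631 K/W
R_outer film = 1/(h_o·2πr_oL) = 1/(26.6×2π×0.253×13.2) = 0.001792 K/W
R_total = 0.01811 K/W
Q = ΔT/R_total = 153/0.01811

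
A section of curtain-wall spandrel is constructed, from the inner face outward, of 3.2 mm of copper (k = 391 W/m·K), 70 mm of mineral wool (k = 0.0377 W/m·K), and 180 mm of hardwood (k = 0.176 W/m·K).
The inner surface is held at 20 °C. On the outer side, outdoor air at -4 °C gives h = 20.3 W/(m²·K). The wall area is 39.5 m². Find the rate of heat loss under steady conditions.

Q ≈ 324 W

Model the wall as resistances in series:
R_copper = L/(kA) = 0.0032/(391×39.5) = 2.072×10^-7 K/W
R_mineral wool = L/(kA) = 0.07/(0.0377×39.5) = 0.04701 K/W
R_hardwood = L/(kA) = 0.18/(0.176×39.5) = 0.02589 K/W
R_outer film = 1/(h_o·A) = 1/(20.3×39.5) = 0.001247 K/W
R_total = 0.07415 K/W
Q = ΔT / R_total = 24 / 0.07415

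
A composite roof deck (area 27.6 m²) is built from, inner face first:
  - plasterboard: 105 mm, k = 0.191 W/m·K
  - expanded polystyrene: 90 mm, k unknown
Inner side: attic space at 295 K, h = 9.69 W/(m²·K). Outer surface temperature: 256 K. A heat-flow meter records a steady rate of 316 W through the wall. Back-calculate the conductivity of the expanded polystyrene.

k ≈ 0.0327 W/(m·K)

Series thermal resistances:
R_inner film = 1/(h_i·A) = 1/(9.69×27.6) = 0.003739 K/W
R_plasterboard = L/(kA) = 0.105/(0.191×27.6) = 0.01992 K/W
Sum of known resistances R_other = 0.02366 K/W
Total R = ΔT/Q = 39/316 = 0.1234 K/W
R_expanded polystyrene = R_total − R_other = 0.09976 K/W
k = L/(R·A) = 0.09/(0.09976×27.6)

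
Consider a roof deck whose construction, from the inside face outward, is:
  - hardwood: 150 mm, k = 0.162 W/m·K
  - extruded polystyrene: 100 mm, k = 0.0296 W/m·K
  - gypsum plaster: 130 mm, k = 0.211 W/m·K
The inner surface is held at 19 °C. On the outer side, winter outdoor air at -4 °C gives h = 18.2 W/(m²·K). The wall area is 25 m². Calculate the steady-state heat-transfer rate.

Thermal resistances in series:
R_hardwood = L/(kA) = 0.15/(0.162×25) = 0.03704 K/W
R_extruded polystyrene = L/(kA) = 0.1/(0.0296×25) = 0.1351 K/W
R_gypsum plaster = L/(kA) = 0.13/(0.211×25) = 0.02464 K/W
R_outer film = 1/(h_o·A) = 1/(18.2×25) = 0.002198 K/W
R_total = 0.199 K/W
Q = ΔT / R_total = 23 / 0.199

Q ≈ 116 W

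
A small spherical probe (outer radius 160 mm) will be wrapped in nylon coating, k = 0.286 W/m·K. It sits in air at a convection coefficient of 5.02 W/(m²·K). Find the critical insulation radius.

r_cr ≈ 114 mm

For a sphere r_cr = 2k/h = 2×0.286/5.02
r_cr = 114 mm; since the bare radius (160 mm) is above r_cr, any added insulation will reduce heat loss.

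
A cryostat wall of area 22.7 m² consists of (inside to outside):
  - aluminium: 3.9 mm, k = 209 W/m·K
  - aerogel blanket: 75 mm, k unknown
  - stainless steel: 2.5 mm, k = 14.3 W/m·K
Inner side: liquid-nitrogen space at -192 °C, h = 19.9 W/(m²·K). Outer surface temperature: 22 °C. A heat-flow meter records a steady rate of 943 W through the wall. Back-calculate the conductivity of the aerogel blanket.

Model the wall as resistances in series:
R_inner film = 1/(h_i·A) = 1/(19.9×22.7) = 0.002214 K/W
R_aluminium = L/(kA) = 0.0039/(209×22.7) = 8.22×10^-7 K/W
R_stainless steel = L/(kA) = 0.0025/(14.3×22.7) = 7.702×10^-6 K/W
Sum of known resistances R_other = 0.002222 K/W
Total R = ΔT/Q = 214/943 = 0.2269 K/W
R_aerogel blanket = R_total − R_other = 0.2247 K/W
k = L/(R·A) = 0.075/(0.2247×22.7)

k ≈ 0.0147 W/(m·K)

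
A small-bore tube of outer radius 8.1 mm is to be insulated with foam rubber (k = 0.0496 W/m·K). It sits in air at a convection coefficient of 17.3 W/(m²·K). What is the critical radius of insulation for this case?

r_cr ≈ 2.87 mm

For a cylinder r_cr = k/h = 0.0496/17.3
r_cr = 2.87 mm; since the bare radius (8.1 mm) is above r_cr, any added insulation will reduce heat loss.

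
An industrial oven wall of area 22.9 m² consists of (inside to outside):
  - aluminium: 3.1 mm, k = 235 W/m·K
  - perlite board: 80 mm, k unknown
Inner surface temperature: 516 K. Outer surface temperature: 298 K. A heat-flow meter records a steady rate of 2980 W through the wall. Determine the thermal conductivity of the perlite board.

Using the resistance-network approach (series):
R_aluminium = L/(kA) = 0.0031/(235×22.9) = 5.76×10^-7 K/W
Sum of known resistances R_other = 5.76×10^-7 K/W
Total R = ΔT/Q = 218/2980 = 0.07315 K/W
R_perlite board = R_total − R_other = 0.07315 K/W
k = L/(R·A) = 0.08/(0.07315×22.9)

k ≈ 0.0478 W/(m·K)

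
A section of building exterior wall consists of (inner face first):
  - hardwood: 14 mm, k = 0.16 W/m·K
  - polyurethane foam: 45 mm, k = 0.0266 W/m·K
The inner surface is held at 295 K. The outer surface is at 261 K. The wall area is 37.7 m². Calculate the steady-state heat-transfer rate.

Thermal resistances in series:
R_hardwood = L/(kA) = 0.014/(0.16×37.7) = 0.002321 K/W
R_polyurethane foam = L/(kA) = 0.045/(0.0266×37.7) = 0.04487 K/W
R_total = 0.04719 K/W
Q = ΔT / R_total = 34 / 0.04719

Q ≈ 720 W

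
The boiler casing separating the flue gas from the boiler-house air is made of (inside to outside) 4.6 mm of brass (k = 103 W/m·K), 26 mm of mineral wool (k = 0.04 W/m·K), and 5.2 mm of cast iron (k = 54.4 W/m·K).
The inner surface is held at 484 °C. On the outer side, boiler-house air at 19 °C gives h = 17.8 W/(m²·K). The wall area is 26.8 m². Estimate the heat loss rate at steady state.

Series thermal resistances:
R_brass = L/(kA) = 0.0046/(103×26.8) = 1.666×10^-6 K/W
R_mineral wool = L/(kA) = 0.026/(0.04×26.8) = 0.02425 K/W
R_cast iron = L/(kA) = 0.0052/(54.4×26.8) = 3.567×10^-6 K/W
R_outer film = 1/(h_o·A) = 1/(17.8×26.8) = 0.002096 K/W
R_total = 0.02636 K/W
Q = ΔT / R_total = 465 / 0.02636

Q ≈ 17600 W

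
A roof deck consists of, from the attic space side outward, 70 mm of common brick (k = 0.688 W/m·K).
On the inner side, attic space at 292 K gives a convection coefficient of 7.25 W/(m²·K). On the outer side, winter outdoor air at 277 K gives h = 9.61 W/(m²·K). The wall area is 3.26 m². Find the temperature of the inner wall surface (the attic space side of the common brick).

T ≈ 286 K

Treating each layer as a thermal resistance in series:
R_inner film = 1/(h_i·A) = 1/(7.25×3.26) = 0.04231 K/W
R_common brick = L/(kA) = 0.07/(0.688×3.26) = 0.03121 K/W
R_outer film = 1/(h_o·A) = 1/(9.61×3.26) = 0.03192 K/W
R_total = 0.1054 K/W;  Q = ΔT/R_total = 15/0.1054 = 142.3 W
T_interface = T_inner − Q·ΣR(inner→interface) = 292 − 142×0.04231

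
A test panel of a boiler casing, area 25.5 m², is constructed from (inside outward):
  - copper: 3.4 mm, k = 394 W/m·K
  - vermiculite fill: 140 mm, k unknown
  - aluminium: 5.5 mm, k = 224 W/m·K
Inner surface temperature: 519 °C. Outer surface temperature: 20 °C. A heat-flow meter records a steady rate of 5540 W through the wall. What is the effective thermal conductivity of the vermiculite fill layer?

Series thermal resistances:
R_copper = L/(kA) = 0.0034/(394×25.5) = 3.384×10^-7 K/W
R_aluminium = L/(kA) = 0.0055/(224×25.5) = 9.629×10^-7 K/W
Sum of known resistances R_other = 1.301×10^-6 K/W
Total R = ΔT/Q = 499/5540 = 0.09007 K/W
R_vermiculite fill = R_total − R_other = 0.09007 K/W
k = L/(R·A) = 0.14/(0.09007×25.5)

k ≈ 0.061 W/(m·K)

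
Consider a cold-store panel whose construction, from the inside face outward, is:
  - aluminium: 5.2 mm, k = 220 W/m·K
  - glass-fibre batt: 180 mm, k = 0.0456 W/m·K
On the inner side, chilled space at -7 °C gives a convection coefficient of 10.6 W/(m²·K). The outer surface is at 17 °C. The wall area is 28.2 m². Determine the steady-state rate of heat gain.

Treating each layer as a thermal resistance in series:
R_inner film = 1/(h_i·A) = 1/(10.6×28.2) = 0.003345 K/W
R_aluminium = L/(kA) = 0.0052/(220×28.2) = 8.382×10^-7 K/W
R_glass-fibre batt = L/(kA) = 0.18/(0.0456×28.2) = 0.14 K/W
R_total = 0.1433 K/W
Q = ΔT / R_total = 24 / 0.1433

Q ≈ 167 W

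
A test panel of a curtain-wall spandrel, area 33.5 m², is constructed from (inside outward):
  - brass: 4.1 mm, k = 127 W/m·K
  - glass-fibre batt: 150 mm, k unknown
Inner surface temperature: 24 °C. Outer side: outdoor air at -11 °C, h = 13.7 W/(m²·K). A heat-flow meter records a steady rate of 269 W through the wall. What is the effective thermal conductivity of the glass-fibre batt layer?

Treating each layer as a thermal resistance in series:
R_brass = L/(kA) = 0.0041/(127×33.5) = 9.637×10^-7 K/W
R_outer film = 1/(h_o·A) = 1/(13.7×33.5) = 0.002179 K/W
Sum of known resistances R_other = 0.00218 K/W
Total R = ΔT/Q = 35/269 = 0.1301 K/W
R_glass-fibre batt = R_total − R_other = 0.1279 K/W
k = L/(R·A) = 0.15/(0.1279×33.5)

k ≈ 0.035 W/(m·K)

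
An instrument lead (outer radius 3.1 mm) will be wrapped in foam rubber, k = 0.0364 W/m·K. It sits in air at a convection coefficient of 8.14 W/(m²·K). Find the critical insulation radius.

For a cylinder r_cr = k/h = 0.0364/8.14
r_cr = 4.47 mm; since the bare radius (3.1 mm) is below r_cr, adding a thin layer of insulation will *increase* heat loss.

r_cr ≈ 4.47 mm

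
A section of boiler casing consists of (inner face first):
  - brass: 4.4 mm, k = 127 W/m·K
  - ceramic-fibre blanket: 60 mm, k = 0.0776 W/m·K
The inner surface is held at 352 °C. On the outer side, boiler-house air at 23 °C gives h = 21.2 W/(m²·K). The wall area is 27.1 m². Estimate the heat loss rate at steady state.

Series thermal resistances:
R_brass = L/(kA) = 0.0044/(127×27.1) = 1.278×10^-6 K/W
R_ceramic-fibre blanket = L/(kA) = 0.06/(0.0776×27.1) = 0.02853 K/W
R_outer film = 1/(h_o·A) = 1/(21.2×27.1) = 0.001741 K/W
R_total = 0.03027 K/W
Q = ΔT / R_total = 329 / 0.03027

Q ≈ 10900 W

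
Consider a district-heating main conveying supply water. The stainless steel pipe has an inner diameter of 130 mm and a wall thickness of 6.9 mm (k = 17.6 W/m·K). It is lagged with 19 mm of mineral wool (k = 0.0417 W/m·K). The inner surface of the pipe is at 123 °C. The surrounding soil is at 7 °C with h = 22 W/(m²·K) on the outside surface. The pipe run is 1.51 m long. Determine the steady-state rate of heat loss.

Q ≈ 180 W

For a radial system each layer contributes R = ln(r_out/r_in)/(2πkL); films add R = 1/(hA).
R_stainless steel pipe wall = ln(71.9/65)/(2π×17.6×1.51) = 6.042×10^-4 K/W
R_mineral wool = ln(90.9/71.9)/(2π×0.0417×1.51) = 0.5927 K/W
R_outer film = 1/(h_o·2πr_oL) = 1/(22×2π×0.0909×1.51) = 0.05271 K/W
R_total = 0.646 K/W
Q = ΔT/R_total = 116/0.646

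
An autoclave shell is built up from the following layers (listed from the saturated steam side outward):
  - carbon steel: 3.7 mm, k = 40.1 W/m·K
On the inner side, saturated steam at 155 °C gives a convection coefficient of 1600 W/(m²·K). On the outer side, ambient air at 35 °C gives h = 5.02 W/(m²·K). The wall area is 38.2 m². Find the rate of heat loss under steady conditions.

Model the wall as resistances in series:
R_inner film = 1/(h_i·A) = 1/(1600×38.2) = 1.636×10^-5 K/W
R_carbon steel = L/(kA) = 0.0037/(40.1×38.2) = 2.415×10^-6 K/W
R_outer film = 1/(h_o·A) = 1/(5.02×38.2) = 0.005215 K/W
R_total = 0.005234 K/W
Q = ΔT / R_total = 120 / 0.005234

Q ≈ 22900 W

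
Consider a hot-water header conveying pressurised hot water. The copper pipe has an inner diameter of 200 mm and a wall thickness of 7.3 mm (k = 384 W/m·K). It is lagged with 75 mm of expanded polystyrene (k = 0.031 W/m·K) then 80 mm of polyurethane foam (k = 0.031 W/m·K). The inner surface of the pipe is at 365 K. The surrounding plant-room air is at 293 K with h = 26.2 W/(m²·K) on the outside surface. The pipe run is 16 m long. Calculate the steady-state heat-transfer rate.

Q ≈ 250 W

Per-layer cylindrical resistances, series-summed:
R_copper pipe wall = ln(107.3/100)/(2π×384×16) = 1.825×10^-6 K/W
R_expanded polystyrene = ln(182.3/107.3)/(2π×0.031×16) = 0.1701 K/W
R_polyurethane foam = ln(262.3/182.3)/(2π×0.031×16) = 0.1167 K/W
R_outer film = 1/(h_o·2πr_oL) = 1/(26.2×2π×0.2623×16) = 0.001447 K/W
R_total = 0.2883 K/W
Q = ΔT/R_total = 72/0.2883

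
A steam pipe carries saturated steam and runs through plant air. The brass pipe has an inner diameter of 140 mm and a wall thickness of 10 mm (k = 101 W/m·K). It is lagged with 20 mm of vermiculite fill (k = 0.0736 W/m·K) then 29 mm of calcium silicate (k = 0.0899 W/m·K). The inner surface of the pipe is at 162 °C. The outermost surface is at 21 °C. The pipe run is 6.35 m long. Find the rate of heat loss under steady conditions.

Q ≈ 959 W

For a radial system each layer contributes R = ln(r_out/r_in)/(2πkL); films add R = 1/(hA).
R_brass pipe wall = ln(80/70)/(2π×101×6.35) = 3.314×10^-5 K/W
R_vermiculite fill = ln(100/80)/(2π×0.0736×6.35) = 0.07599 K/W
R_calcium silicate = ln(129/100)/(2π×0.0899×6.35) = 0.07099 K/W
R_total = 0.147 K/W
Q = ΔT/R_total = 141/0.147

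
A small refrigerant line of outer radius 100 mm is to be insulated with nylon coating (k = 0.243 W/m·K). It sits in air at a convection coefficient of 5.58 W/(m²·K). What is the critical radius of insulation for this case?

For a cylinder r_cr = k/h = 0.243/5.58
r_cr = 43.5 mm; since the bare radius (100 mm) is above r_cr, any added insulation will reduce heat loss.

r_cr ≈ 43.5 mm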